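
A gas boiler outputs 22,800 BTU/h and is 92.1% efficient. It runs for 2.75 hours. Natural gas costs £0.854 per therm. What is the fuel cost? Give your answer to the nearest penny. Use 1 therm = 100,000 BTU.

Heat delivered = 22,800 BTU/h × 2.75 h = 62,700 BTU
Gas input = 62,700 / 0.921 = 68,078 BTU
= 68,078 / 100,000 = 0.6808 therm
Cost = 0.6808 × £0.854/therm = £0.58

£0.58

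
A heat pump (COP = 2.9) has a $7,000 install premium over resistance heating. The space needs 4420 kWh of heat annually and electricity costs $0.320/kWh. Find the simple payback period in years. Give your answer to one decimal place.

7.6 years

Resistance: 4420 kWh × $0.320 = $1,414.40/yr
Heat pump: 4420 / 2.9 = 1524 kWh in → × $0.320 = $487.72/yr
Annual savings = $926.68
Payback = $7,000 / $926.68 = 7.55 years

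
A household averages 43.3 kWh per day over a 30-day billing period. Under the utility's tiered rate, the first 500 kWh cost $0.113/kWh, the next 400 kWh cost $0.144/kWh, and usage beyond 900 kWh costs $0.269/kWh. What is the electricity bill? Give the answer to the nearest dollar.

$221

Usage = 43.3 kWh/day × 30 days = 1299 kWh
First 500 kWh × $0.113 = $56.50
Next 400 kWh × $0.144 = $57.60
Remaining 399 kWh × $0.269 = $107.33
Total = $221.43 ≈ $221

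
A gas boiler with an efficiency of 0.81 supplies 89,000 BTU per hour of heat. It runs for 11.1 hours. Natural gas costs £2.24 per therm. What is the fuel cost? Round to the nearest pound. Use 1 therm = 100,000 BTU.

£27

Heat delivered = 89,000 BTU/h × 11.1 h = 987,900 BTU
Gas input = 987,900 / 0.81 = 1,219,630 BTU
= 1,219,630 / 100,000 = 12.2 therm
Cost = 12.2 × £2.24/therm = £27.32 ≈ £27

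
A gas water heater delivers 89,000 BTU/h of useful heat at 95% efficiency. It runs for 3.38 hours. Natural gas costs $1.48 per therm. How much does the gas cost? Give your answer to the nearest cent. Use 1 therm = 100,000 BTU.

Heat delivered = 89,000 BTU/h × 3.38 h = 300,820 BTU
Gas input = 300,820 / 0.95 = 316,653 BTU
= 316,653 / 100,000 = 3.167 therm
Cost = 3.167 × $1.48/therm = $4.69

$4.69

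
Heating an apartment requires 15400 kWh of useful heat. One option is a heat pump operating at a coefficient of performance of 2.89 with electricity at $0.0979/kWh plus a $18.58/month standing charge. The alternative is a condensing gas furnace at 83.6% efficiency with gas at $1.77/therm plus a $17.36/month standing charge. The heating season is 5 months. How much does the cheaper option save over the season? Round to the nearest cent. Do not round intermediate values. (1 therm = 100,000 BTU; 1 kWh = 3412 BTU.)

$584.71

Heat load = 15400 kWh × 3412 = 52,544,800 BTU
Gas: input = 52,544,800 / 0.836 = 62,852,632 BTU = 628.5 therm → 628.5 × $1.77 = $1,112.49; + 5 × $17.36 standing = $1,199.29
Heat pump: 52,544,800 BTU / 3412 = 15,400 kWh heat; / 2.89 = 5,329 kWh in → × $0.0979 = $521.68; + 5 × $18.58 standing = $614.58
Difference = |$1,199.29 − $614.58| = $584.71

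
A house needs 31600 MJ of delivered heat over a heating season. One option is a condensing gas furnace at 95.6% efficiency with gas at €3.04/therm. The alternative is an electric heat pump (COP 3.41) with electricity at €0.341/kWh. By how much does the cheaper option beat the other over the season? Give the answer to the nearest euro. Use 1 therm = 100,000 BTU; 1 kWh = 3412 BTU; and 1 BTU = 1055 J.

€75

Heat load = 31600 MJ = 31,600,000,000 J / 1055 = 29,952,607 BTU
Gas: input = 29,952,607 / 0.956 = 31,331,178 BTU = 313.3 therm → 313.3 × €3.04 = €952.47
Heat pump: 29,952,607 BTU / 3412 = 8,779 kWh heat; / 3.41 = 2,574 kWh in → × €0.341 = €877.86
Difference = |€952.47 − €877.86| = €74.61 ≈ €75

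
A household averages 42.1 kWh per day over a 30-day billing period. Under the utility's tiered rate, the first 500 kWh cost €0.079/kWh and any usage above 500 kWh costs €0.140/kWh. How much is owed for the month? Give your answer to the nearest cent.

Usage = 42.1 kWh/day × 30 days = 1263 kWh
First 500 kWh × €0.079 = €39.50
Remaining 763 kWh × €0.140 = €106.82
Total = €146.32

€146.32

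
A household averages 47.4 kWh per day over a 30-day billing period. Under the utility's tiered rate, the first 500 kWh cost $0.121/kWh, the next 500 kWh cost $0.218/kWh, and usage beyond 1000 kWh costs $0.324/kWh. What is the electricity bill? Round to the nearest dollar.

$306

Usage = 47.4 kWh/day × 30 days = 1422 kWh
First 500 kWh × $0.121 = $60.50
Next 500 kWh × $0.218 = $109.00
Remaining 422 kWh × $0.324 = $136.73
Total = $306.23 ≈ $306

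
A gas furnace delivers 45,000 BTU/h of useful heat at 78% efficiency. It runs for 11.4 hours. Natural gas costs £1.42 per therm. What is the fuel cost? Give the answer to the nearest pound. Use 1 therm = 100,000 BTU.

£9

Heat delivered = 45,000 BTU/h × 11.4 h = 513,000 BTU
Gas input = 513,000 / 0.78 = 657,692 BTU
= 657,692 / 100,000 = 6.577 therm
Cost = 6.577 × £1.42/therm = £9.34 ≈ £9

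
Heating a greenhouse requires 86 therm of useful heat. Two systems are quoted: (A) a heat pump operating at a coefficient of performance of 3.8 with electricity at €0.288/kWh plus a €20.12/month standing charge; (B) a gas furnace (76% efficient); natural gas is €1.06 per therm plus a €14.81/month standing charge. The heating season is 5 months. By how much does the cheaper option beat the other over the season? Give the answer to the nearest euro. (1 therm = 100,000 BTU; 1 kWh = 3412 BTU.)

Heat load = 86 therm × 100,000 = 8,600,000 BTU
Gas: input = 8,600,000 / 0.76 = 11,315,789 BTU = 113.2 therm → 113.2 × €1.06 = €119.95; + 5 × €14.81 standing = €194.00
Heat pump: 8,600,000 BTU / 3412 = 2,521 kWh heat; / 3.8 = 663.3 kWh in → × €0.288 = €191.03; + 5 × €20.12 standing = €291.63
Difference = |€194.00 − €291.63| = €97.63 ≈ €98

€98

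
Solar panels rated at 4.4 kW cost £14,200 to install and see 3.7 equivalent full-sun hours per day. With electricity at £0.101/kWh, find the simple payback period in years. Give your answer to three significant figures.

Daily generation = 4.4 kW × 3.7 h = 16.28 kWh
Annual generation = 16.28 × 365 = 5942.2 kWh
Annual savings = 5942.2 × £0.101 = £600.16
Payback = £14,200 / £600.16 = 23.7 years

23.7 years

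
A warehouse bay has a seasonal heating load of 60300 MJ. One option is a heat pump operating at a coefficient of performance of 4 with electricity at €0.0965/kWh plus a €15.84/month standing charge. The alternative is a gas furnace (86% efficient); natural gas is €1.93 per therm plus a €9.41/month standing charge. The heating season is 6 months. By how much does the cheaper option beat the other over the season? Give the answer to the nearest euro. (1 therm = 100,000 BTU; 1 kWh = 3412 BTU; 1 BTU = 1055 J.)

€840

Heat load = 60300 MJ = 60,300,000,000 J / 1055 = 57,156,398 BTU
Gas: input = 57,156,398 / 0.86 = 66,460,928 BTU = 664.6 therm → 664.6 × €1.93 = €1,282.70; + 6 × €9.41 standing = €1,339.16
Heat pump: 57,156,398 BTU / 3412 = 16,750 kWh heat; / 4 = 4,188 kWh in → × €0.0965 = €404.13; + 6 × €15.84 standing = €499.17
Difference = |€1,339.16 − €499.17| = €839.98 ≈ €840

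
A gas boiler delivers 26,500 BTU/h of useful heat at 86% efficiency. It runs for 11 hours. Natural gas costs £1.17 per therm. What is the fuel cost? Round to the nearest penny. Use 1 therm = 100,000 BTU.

£3.97

Heat delivered = 26,500 BTU/h × 11 h = 291,500 BTU
Gas input = 291,500 / 0.86 = 338,953 BTU
= 338,953 / 100,000 = 3.39 therm
Cost = 3.39 × £1.17/therm = £3.97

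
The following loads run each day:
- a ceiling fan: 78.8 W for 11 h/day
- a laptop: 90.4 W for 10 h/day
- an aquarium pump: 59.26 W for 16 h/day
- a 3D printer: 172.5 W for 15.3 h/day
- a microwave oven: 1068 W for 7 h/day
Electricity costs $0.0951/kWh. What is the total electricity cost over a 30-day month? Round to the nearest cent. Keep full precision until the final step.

ceiling fan: 78.8 W × 11 h × 30 d = 26,004 Wh = 26 kWh
laptop: 90.4 W × 10 h × 30 d = 27,120 Wh = 27.12 kWh
aquarium pump: 59.26 W × 16 h × 30 d = 28,445 Wh = 28.44 kWh
3D printer: 172.5 W × 15.3 h × 30 d = 79,178 Wh = 79.18 kWh
microwave oven: 1068 W × 7 h × 30 d = 224,280 Wh = 224.3 kWh
Total energy = 26 + 27.12 + 28.44 + 79.18 + 224.3 = 385 kWh
Cost = 385 kWh × $0.0951 = $36.62

$36.62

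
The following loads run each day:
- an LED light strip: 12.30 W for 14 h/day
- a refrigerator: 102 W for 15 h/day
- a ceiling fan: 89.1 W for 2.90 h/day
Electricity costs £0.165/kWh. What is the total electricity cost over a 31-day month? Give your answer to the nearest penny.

LED light strip: 12.30 W × 14 h × 31 d = 5,338 Wh = 5.338 kWh
refrigerator: 102 W × 15 h × 31 d = 47,430 Wh = 47.43 kWh
ceiling fan: 89.1 W × 2.90 h × 31 d = 8,010 Wh = 8.01 kWh
Total energy = 5.338 + 47.43 + 8.01 = 60.78 kWh
Cost = 60.78 kWh × £0.165 = £10.03

£10.03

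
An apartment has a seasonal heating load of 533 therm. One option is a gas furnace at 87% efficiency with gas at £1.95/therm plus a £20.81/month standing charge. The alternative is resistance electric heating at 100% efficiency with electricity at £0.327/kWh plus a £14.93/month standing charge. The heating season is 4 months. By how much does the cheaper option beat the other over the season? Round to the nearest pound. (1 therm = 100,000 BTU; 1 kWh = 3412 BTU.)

Heat load = 533 therm × 100,000 = 53,300,000 BTU
Gas: input = 53,300,000 / 0.87 = 61,264,368 BTU = 612.6 therm → 612.6 × £1.95 = £1,194.66; + 4 × £20.81 standing = £1,277.90
Electric: 53,300,000 BTU / 3412 = 15,620 kWh → × £0.327 = £5,108.18; + 4 × £14.93 standing = £5,167.90
Difference = |£1,277.90 − £5,167.90| = £3,890.00

£3890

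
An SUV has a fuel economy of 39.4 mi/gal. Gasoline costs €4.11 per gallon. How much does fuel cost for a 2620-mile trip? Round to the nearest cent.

Fuel = 2620 mi / 39.4 mpg = 66.5 gal
Cost = 66.5 gal × €4.11/gal = €273.30

€273.30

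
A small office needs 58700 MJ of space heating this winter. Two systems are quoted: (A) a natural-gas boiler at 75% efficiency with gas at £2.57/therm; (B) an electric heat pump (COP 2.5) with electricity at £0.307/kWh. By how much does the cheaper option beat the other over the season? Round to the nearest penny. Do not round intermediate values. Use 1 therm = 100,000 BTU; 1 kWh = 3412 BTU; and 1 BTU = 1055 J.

Heat load = 58700 MJ = 58,700,000,000 J / 1055 = 55,639,810 BTU
Gas: input = 55,639,810 / 0.75 = 74,186,414 BTU = 741.9 therm → 741.9 × £2.57 = £1,906.59
Heat pump: 55,639,810 BTU / 3412 = 16,310 kWh heat; / 2.5 = 6,523 kWh in → × £0.307 = £2,002.51
Difference = |£1,906.59 − £2,002.51| = £95.92

£95.92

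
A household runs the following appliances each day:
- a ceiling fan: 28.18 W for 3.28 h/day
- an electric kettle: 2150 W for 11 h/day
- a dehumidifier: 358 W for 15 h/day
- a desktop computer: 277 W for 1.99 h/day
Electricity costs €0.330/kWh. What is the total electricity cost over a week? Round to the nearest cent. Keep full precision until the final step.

€68.52

ceiling fan: 28.18 W × 3.28 h × 7 d = 647 Wh = 0.647 kWh
electric kettle: 2150 W × 11 h × 7 d = 165,550 Wh = 165.6 kWh
dehumidifier: 358 W × 15 h × 7 d = 37,590 Wh = 37.59 kWh
desktop computer: 277 W × 1.99 h × 7 d = 3,859 Wh = 3.859 kWh
Total energy = 0.647 + 165.6 + 37.59 + 3.859 = 207.6 kWh
Cost = 207.6 kWh × €0.330 = €68.52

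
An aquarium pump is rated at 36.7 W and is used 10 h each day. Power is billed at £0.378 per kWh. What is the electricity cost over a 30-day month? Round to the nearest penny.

£4.16

Energy = 36.7 W × 10 h/day × 30 days = 11,010 Wh = 11.01 kWh
Cost = 11.01 kWh × £0.378/kWh = £4.16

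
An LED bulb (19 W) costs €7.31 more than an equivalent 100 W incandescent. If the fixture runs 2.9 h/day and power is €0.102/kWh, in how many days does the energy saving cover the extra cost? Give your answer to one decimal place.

Power saved = 100 − 19 = 81 W
Daily energy saved = 81 W × 2.9 h = 234.9 Wh = 0.2349 kWh
Daily savings = 0.2349 × €0.102 = €0.0240
Payback = €7.31 / €0.0240 per day = 305.1 days

305.1 days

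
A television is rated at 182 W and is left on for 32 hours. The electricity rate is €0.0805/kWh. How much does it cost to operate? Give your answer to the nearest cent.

Energy = 182 W × 32 h = 5,824 Wh = 5.824 kWh
Cost = 5.824 kWh × €0.0805/kWh = €0.47

€0.47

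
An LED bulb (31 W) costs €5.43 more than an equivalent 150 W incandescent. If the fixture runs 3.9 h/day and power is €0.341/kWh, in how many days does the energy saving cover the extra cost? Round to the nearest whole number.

Power saved = 150 − 31 = 119 W
Daily energy saved = 119 W × 3.9 h = 464.1 Wh = 0.4641 kWh
Daily savings = 0.4641 × €0.341 = €0.1583
Payback = €5.43 / €0.1583 per day = 34.31 days

34 days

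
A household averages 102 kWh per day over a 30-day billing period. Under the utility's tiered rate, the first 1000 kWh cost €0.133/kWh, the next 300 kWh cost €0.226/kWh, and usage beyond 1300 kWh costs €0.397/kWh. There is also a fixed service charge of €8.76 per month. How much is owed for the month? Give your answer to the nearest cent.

Usage = 102 kWh/day × 30 days = 3060 kWh
First 1000 kWh × €0.133 = €133.00
Next 300 kWh × €0.226 = €67.80
Remaining 1760 kWh × €0.397 = €698.72
Energy charge = €899.52; + service €8.76 = €908.28

€908.28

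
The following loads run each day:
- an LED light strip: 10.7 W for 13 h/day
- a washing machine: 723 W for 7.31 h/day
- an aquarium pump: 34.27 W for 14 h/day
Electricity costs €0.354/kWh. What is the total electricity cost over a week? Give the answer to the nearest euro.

LED light strip: 10.7 W × 13 h × 7 d = 974 Wh = 0.9737 kWh
washing machine: 723 W × 7.31 h × 7 d = 36,996 Wh = 37 kWh
aquarium pump: 34.27 W × 14 h × 7 d = 3,358 Wh = 3.358 kWh
Total energy = 0.9737 + 37 + 3.358 = 41.33 kWh
Cost = 41.33 kWh × €0.354 = €14.63 ≈ €15

€15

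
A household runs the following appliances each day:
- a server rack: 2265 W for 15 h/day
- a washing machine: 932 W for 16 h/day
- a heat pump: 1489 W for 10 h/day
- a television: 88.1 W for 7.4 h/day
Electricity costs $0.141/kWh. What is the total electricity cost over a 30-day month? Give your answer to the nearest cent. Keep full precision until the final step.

server rack: 2265 W × 15 h × 30 d = 1,019,250 Wh = 1,019 kWh
washing machine: 932 W × 16 h × 30 d = 447,360 Wh = 447.4 kWh
heat pump: 1489 W × 10 h × 30 d = 446,700 Wh = 446.7 kWh
television: 88.1 W × 7.4 h × 30 d = 19,558 Wh = 19.56 kWh
Total energy = 1,019 + 447.4 + 446.7 + 19.56 = 1,933 kWh
Cost = 1,933 kWh × $0.141 = $272.53

$272.53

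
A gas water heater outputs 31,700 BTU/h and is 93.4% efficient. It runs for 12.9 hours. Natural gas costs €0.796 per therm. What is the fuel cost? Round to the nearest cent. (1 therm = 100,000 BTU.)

Heat delivered = 31,700 BTU/h × 12.9 h = 408,930 BTU
Gas input = 408,930 / 0.934 = 437,827 BTU
= 437,827 / 100,000 = 4.378 therm
Cost = 4.378 × €0.796/therm = €3.49

€3.49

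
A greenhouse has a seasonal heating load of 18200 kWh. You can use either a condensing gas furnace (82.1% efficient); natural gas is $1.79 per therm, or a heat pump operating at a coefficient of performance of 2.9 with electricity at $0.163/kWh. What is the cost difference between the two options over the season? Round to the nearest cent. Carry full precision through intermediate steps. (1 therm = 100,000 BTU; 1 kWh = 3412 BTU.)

Heat load = 18200 kWh × 3412 = 62,098,400 BTU
Gas: input = 62,098,400 / 0.821 = 75,637,515 BTU = 756.4 therm → 756.4 × $1.79 = $1,353.91
Heat pump: 62,098,400 BTU / 3412 = 18,200 kWh heat; / 2.9 = 6,276 kWh in → × $0.163 = $1,022.97
Difference = |$1,353.91 − $1,022.97| = $330.95

$330.95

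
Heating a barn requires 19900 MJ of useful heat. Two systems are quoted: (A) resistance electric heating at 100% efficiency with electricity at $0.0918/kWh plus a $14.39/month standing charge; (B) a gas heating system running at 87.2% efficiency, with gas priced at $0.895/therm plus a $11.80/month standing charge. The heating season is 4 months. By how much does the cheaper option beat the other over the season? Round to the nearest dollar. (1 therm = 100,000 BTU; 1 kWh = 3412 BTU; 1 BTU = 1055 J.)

Heat load = 19900 MJ = 19,900,000,000 J / 1055 = 18,862,559 BTU
Gas: input = 18,862,559 / 0.872 = 21,631,375 BTU = 216.3 therm → 216.3 × $0.895 = $193.60; + 4 × $11.80 standing = $240.80
Electric: 18,862,559 BTU / 3412 = 5,528 kWh → × $0.0918 = $507.50; + 4 × $14.39 standing = $565.06
Difference = |$240.80 − $565.06| = $324.26 ≈ $324

$324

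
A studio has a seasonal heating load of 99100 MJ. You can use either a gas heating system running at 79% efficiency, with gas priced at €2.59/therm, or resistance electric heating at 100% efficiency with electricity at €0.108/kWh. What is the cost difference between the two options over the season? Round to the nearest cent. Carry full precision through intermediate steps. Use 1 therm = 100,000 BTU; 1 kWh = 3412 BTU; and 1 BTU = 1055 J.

Heat load = 99100 MJ = 99,100,000,000 J / 1055 = 93,933,649 BTU
Gas: input = 93,933,649 / 0.79 = 118,903,354 BTU = 1,189 therm → 1,189 × €2.59 = €3,079.60
Electric: 93,933,649 BTU / 3412 = 27,530 kWh → × €0.108 = €2,973.28
Difference = |€3,079.60 − €2,973.28| = €106.32

€106.32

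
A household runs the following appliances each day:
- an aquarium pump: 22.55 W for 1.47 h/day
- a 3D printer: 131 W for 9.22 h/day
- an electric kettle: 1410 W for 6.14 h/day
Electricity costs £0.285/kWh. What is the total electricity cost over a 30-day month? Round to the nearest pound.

£85

aquarium pump: 22.55 W × 1.47 h × 30 d = 994 Wh = 0.9945 kWh
3D printer: 131 W × 9.22 h × 30 d = 36,235 Wh = 36.23 kWh
electric kettle: 1410 W × 6.14 h × 30 d = 259,722 Wh = 259.7 kWh
Total energy = 0.9945 + 36.23 + 259.7 = 297 kWh
Cost = 297 kWh × £0.285 = £84.63 ≈ £85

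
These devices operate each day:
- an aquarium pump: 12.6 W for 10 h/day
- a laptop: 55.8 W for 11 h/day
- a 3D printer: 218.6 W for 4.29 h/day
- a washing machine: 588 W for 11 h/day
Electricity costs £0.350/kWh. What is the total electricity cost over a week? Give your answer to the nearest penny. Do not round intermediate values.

£19.96

aquarium pump: 12.6 W × 10 h × 7 d = 882 Wh = 0.882 kWh
laptop: 55.8 W × 11 h × 7 d = 4,297 Wh = 4.297 kWh
3D printer: 218.6 W × 4.29 h × 7 d = 6,565 Wh = 6.565 kWh
washing machine: 588 W × 11 h × 7 d = 45,276 Wh = 45.28 kWh
Total energy = 0.882 + 4.297 + 6.565 + 45.28 = 57.02 kWh
Cost = 57.02 kWh × £0.350 = £19.96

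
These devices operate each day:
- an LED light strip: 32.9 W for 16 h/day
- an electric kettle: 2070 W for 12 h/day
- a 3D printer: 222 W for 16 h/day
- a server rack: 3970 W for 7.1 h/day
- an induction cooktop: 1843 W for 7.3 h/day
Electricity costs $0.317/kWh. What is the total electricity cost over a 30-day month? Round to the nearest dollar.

$671

LED light strip: 32.9 W × 16 h × 30 d = 15,792 Wh = 15.79 kWh
electric kettle: 2070 W × 12 h × 30 d = 745,200 Wh = 745.2 kWh
3D printer: 222 W × 16 h × 30 d = 106,560 Wh = 106.6 kWh
server rack: 3970 W × 7.1 h × 30 d = 845,610 Wh = 845.6 kWh
induction cooktop: 1843 W × 7.3 h × 30 d = 403,617 Wh = 403.6 kWh
Total energy = 15.79 + 745.2 + 106.6 + 845.6 + 403.6 = 2,117 kWh
Cost = 2,117 kWh × $0.317 = $671.02 ≈ $671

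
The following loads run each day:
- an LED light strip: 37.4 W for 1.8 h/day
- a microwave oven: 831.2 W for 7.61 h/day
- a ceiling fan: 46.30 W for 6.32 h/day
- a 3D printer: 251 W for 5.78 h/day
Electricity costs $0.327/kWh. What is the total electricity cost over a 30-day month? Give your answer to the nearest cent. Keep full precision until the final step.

$79.82

LED light strip: 37.4 W × 1.8 h × 30 d = 2,020 Wh = 2.02 kWh
microwave oven: 831.2 W × 7.61 h × 30 d = 189,763 Wh = 189.8 kWh
ceiling fan: 46.30 W × 6.32 h × 30 d = 8,778 Wh = 8.778 kWh
3D printer: 251 W × 5.78 h × 30 d = 43,523 Wh = 43.52 kWh
Total energy = 2.02 + 189.8 + 8.778 + 43.52 = 244.1 kWh
Cost = 244.1 kWh × $0.327 = $79.82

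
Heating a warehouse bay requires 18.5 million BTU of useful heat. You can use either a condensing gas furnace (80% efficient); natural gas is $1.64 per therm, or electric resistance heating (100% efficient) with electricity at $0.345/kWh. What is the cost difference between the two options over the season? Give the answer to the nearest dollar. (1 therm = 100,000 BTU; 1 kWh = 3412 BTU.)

Heat load = 18.5 × 10⁶ BTU = 18,500,000 BTU
Gas: input = 18,500,000 / 0.80 = 23,125,000 BTU = 231.2 therm → 231.2 × $1.64 = $379.25
Electric: 18,500,000 BTU / 3412 = 5,422 kWh → × $0.345 = $1,870.60
Difference = |$379.25 − $1,870.60| = $1,491.35 ≈ $1491

$1491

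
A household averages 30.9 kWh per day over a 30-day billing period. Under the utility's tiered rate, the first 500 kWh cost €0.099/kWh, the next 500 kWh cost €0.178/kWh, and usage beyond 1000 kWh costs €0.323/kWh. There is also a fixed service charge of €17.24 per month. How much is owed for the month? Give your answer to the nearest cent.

Usage = 30.9 kWh/day × 30 days = 927 kWh
First 500 kWh × €0.099 = €49.50
Next 427 kWh × €0.178 = €76.01
Remaining tier: 0 kWh (not reached)
Energy charge = €125.51; + service €17.24 = €142.75

€142.75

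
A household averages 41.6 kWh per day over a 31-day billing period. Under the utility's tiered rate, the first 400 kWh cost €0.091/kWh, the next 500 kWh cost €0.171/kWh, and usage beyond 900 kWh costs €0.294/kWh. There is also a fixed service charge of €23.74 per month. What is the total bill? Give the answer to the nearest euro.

Usage = 41.6 kWh/day × 31 days = 1289.6 kWh
First 400 kWh × €0.091 = €36.40
Next 500 kWh × €0.171 = €85.50
Remaining 389.6 kWh × €0.294 = €114.54
Energy charge = €236.44; + service €23.74 = €260.18 ≈ €260

€260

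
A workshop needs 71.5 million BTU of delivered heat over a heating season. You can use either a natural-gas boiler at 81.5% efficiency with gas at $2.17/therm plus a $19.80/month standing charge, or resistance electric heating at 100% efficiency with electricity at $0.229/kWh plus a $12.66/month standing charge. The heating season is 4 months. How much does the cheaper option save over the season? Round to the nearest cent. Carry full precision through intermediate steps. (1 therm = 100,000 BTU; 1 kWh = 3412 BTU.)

$2866.50

Heat load = 71.5 × 10⁶ BTU = 71,500,000 BTU
Gas: input = 71,500,000 / 0.815 = 87,730,061 BTU = 877.3 therm → 877.3 × $2.17 = $1,903.74; + 4 × $19.80 standing = $1,982.94
Electric: 71,500,000 BTU / 3412 = 20,960 kWh → × $0.229 = $4,798.80; + 4 × $12.66 standing = $4,849.44
Difference = |$1,982.94 − $4,849.44| = $2,866.50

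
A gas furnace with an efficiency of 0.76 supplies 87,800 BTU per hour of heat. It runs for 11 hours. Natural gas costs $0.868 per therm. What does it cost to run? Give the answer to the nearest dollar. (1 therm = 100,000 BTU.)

$11

Heat delivered = 87,800 BTU/h × 11 h = 965,800 BTU
Gas input = 965,800 / 0.76 = 1,270,789 BTU
= 1,270,789 / 100,000 = 12.71 therm
Cost = 12.71 × $0.868/therm = $11.03 ≈ $11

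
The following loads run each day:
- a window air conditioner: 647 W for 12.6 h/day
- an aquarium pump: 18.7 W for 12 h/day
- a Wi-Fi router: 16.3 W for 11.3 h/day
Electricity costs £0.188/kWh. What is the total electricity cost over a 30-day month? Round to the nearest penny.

window air conditioner: 647 W × 12.6 h × 30 d = 244,566 Wh = 244.6 kWh
aquarium pump: 18.7 W × 12 h × 30 d = 6,732 Wh = 6.732 kWh
Wi-Fi router: 16.3 W × 11.3 h × 30 d = 5,526 Wh = 5.526 kWh
Total energy = 244.6 + 6.732 + 5.526 = 256.8 kWh
Cost = 256.8 kWh × £0.188 = £48.28

£48.28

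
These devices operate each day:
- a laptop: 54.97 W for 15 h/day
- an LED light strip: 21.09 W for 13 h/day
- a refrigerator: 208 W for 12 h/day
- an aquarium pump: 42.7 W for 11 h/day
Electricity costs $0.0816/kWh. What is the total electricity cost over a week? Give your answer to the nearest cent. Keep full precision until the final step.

$2.32

laptop: 54.97 W × 15 h × 7 d = 5,772 Wh = 5.772 kWh
LED light strip: 21.09 W × 13 h × 7 d = 1,919 Wh = 1.919 kWh
refrigerator: 208 W × 12 h × 7 d = 17,472 Wh = 17.47 kWh
aquarium pump: 42.7 W × 11 h × 7 d = 3,288 Wh = 3.288 kWh
Total energy = 5.772 + 1.919 + 17.47 + 3.288 = 28.45 kWh
Cost = 28.45 kWh × $0.0816 = $2.32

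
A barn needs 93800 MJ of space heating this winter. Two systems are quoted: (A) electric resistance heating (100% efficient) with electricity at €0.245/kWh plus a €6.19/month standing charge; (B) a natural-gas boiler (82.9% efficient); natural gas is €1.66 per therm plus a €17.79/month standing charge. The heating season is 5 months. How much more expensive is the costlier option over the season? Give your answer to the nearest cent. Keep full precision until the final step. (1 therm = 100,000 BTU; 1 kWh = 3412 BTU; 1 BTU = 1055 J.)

€4545.87

Heat load = 93800 MJ = 93,800,000,000 J / 1055 = 88,909,953 BTU
Gas: input = 88,909,953 / 0.829 = 107,249,641 BTU = 1,072 therm → 1,072 × €1.66 = €1,780.34; + 5 × €17.79 standing = €1,869.29
Electric: 88,909,953 BTU / 3412 = 26,060 kWh → × €0.245 = €6,384.21; + 5 × €6.19 standing = €6,415.16
Difference = |€1,869.29 − €6,415.16| = €4,545.87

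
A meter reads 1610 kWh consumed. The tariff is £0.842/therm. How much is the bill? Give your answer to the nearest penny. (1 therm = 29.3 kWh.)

£46.27

1610 kWh × (0.03413 therm/kWh) = 54.95 therm
Cost = 54.95 therm × £0.842/therm = £46.27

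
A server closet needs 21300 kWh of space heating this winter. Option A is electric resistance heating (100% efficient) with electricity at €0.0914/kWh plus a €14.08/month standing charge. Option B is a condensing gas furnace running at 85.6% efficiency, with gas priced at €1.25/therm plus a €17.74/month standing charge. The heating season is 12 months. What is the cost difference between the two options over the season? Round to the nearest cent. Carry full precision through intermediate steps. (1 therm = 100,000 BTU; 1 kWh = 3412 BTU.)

€841.63

Heat load = 21300 kWh × 3412 = 72,675,600 BTU
Gas: input = 72,675,600 / 0.856 = 84,901,402 BTU = 849 therm → 849 × €1.25 = €1,061.27; + 12 × €17.74 standing = €1,274.15
Electric: 72,675,600 BTU / 3412 = 21,300 kWh → × €0.0914 = €1,946.82; + 12 × €14.08 standing = €2,115.78
Difference = |€1,274.15 − €2,115.78| = €841.63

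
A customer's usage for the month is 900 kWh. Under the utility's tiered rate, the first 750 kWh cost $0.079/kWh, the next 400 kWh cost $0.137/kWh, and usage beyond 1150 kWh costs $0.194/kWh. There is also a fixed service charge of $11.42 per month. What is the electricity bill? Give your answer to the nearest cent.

First 750 kWh × $0.079 = $59.25
Next 150 kWh × $0.137 = $20.55
Remaining tier: 0 kWh (not reached)
Energy charge = $79.80; + service $11.42 = $91.22

$91.22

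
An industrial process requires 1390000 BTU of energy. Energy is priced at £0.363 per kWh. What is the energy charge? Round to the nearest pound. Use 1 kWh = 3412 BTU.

£148

1390000 BTU × (0.00029308 kWh/BTU) = 407.4 kWh
Cost = 407.4 kWh × £0.363/kWh = £147.88 ≈ £148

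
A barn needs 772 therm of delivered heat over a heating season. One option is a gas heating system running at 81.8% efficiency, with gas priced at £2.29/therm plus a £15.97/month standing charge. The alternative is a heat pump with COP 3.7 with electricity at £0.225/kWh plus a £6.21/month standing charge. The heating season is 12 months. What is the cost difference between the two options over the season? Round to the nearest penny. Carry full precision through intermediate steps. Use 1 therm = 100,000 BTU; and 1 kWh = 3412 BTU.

Heat load = 772 therm × 100,000 = 77,200,000 BTU
Gas: input = 77,200,000 / 0.818 = 94,376,528 BTU = 943.8 therm → 943.8 × £2.29 = £2,161.22; + 12 × £15.97 standing = £2,352.86
Heat pump: 77,200,000 BTU / 3412 = 22,630 kWh heat; / 3.7 = 6,115 kWh in → × £0.225 = £1,375.91; + 12 × £6.21 standing = £1,450.43
Difference = |£2,352.86 − £1,450.43| = £902.44

£902.44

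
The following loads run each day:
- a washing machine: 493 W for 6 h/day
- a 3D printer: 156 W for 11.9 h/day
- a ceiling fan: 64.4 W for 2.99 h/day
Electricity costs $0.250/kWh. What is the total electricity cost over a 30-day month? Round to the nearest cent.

washing machine: 493 W × 6 h × 30 d = 88,740 Wh = 88.74 kWh
3D printer: 156 W × 11.9 h × 30 d = 55,692 Wh = 55.69 kWh
ceiling fan: 64.4 W × 2.99 h × 30 d = 5,777 Wh = 5.777 kWh
Total energy = 88.74 + 55.69 + 5.777 = 150.2 kWh
Cost = 150.2 kWh × $0.250 = $37.55

$37.55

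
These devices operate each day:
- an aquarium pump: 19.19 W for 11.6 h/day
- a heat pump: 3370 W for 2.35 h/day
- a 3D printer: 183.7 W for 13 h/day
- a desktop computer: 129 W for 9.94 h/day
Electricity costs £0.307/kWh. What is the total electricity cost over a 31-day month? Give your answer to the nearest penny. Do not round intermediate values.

aquarium pump: 19.19 W × 11.6 h × 31 d = 6,901 Wh = 6.901 kWh
heat pump: 3370 W × 2.35 h × 31 d = 245,504 Wh = 245.5 kWh
3D printer: 183.7 W × 13 h × 31 d = 74,031 Wh = 74.03 kWh
desktop computer: 129 W × 9.94 h × 31 d = 39,750 Wh = 39.75 kWh
Total energy = 6.901 + 245.5 + 74.03 + 39.75 = 366.2 kWh
Cost = 366.2 kWh × £0.307 = £112.42

£112.42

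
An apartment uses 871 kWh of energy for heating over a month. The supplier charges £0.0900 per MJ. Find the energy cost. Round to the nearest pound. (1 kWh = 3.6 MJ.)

871 kWh × (3.6 MJ/kWh) = 3,136 MJ
Cost = 3,136 MJ × £0.0900/MJ = £282.20 ≈ £282

£282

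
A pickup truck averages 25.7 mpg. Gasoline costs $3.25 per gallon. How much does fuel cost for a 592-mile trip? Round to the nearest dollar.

$75

Fuel = 592 mi / 25.7 mpg = 23.04 gal
Cost = 23.04 gal × $3.25/gal = $74.86 ≈ $75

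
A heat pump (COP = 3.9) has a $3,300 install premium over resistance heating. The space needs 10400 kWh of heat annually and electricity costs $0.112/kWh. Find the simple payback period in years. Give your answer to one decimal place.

Resistance: 10400 kWh × $0.112 = $1,164.80/yr
Heat pump: 10400 / 3.9 = 2667 kWh in → × $0.112 = $298.67/yr
Annual savings = $866.13
Payback = $3,300 / $866.13 = 3.81 years

3.8 years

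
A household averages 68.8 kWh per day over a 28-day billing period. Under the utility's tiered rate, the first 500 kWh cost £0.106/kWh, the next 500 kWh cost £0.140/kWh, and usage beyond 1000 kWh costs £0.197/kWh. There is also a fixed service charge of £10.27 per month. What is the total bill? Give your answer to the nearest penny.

£315.77

Usage = 68.8 kWh/day × 28 days = 1926.4 kWh
First 500 kWh × £0.106 = £53.00
Next 500 kWh × £0.140 = £70.00
Remaining 926.4 kWh × £0.197 = £182.50
Energy charge = £305.50; + service £10.27 = £315.77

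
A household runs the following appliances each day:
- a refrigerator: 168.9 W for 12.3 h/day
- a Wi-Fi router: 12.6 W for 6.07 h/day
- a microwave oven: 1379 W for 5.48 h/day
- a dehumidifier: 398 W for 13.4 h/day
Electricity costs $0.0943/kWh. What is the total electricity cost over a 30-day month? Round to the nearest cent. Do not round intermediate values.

$42.56

refrigerator: 168.9 W × 12.3 h × 30 d = 62,324 Wh = 62.32 kWh
Wi-Fi router: 12.6 W × 6.07 h × 30 d = 2,294 Wh = 2.294 kWh
microwave oven: 1379 W × 5.48 h × 30 d = 226,708 Wh = 226.7 kWh
dehumidifier: 398 W × 13.4 h × 30 d = 159,996 Wh = 160 kWh
Total energy = 62.32 + 2.294 + 226.7 + 160 = 451.3 kWh
Cost = 451.3 kWh × $0.0943 = $42.56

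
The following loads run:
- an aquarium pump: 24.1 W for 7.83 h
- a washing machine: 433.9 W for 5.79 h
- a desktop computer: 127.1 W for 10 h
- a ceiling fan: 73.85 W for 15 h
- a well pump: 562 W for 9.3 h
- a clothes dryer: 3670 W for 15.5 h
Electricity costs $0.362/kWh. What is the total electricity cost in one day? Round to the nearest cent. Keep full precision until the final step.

aquarium pump: 24.1 W × 7.83 h = 189 Wh = 0.1887 kWh
washing machine: 433.9 W × 5.79 h = 2,512 Wh = 2.512 kWh
desktop computer: 127.1 W × 10 h = 1,271 Wh = 1.271 kWh
ceiling fan: 73.85 W × 15 h = 1,108 Wh = 1.108 kWh
well pump: 562 W × 9.3 h = 5,227 Wh = 5.227 kWh
clothes dryer: 3670 W × 15.5 h = 56,885 Wh = 56.88 kWh
Total energy = 0.1887 + 2.512 + 1.271 + 1.108 + 5.227 + 56.88 = 67.19 kWh
Cost = 67.19 kWh × $0.362 = $24.32

$24.32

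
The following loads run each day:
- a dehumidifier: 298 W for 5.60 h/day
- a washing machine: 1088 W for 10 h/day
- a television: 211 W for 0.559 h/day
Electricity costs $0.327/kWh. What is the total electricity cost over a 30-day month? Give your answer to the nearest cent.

dehumidifier: 298 W × 5.60 h × 30 d = 50,064 Wh = 50.06 kWh
washing machine: 1088 W × 10 h × 30 d = 326,400 Wh = 326.4 kWh
television: 211 W × 0.559 h × 30 d = 3,538 Wh = 3.538 kWh
Total energy = 50.06 + 326.4 + 3.538 = 380 kWh
Cost = 380 kWh × $0.327 = $124.26

$124.26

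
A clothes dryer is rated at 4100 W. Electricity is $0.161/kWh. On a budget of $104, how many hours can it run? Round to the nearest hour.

Energy budget = $104 / $0.161 per kWh = 646 kWh = 645,963 Wh
Runtime = 645,963 Wh / 4100 W = 157.6 h

158 h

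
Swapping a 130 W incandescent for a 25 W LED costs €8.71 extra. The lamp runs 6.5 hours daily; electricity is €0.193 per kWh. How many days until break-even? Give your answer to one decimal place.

Power saved = 130 − 25 = 105 W
Daily energy saved = 105 W × 6.5 h = 682.5 Wh = 0.6825 kWh
Daily savings = 0.6825 × €0.193 = €0.1317
Payback = €8.71 / €0.1317 per day = 66.12 days

66.1 days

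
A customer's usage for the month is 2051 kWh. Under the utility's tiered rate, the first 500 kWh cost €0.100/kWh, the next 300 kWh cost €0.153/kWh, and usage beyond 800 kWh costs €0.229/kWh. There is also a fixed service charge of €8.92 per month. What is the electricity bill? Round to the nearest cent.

First 500 kWh × €0.100 = €50.00
Next 300 kWh × €0.153 = €45.90
Remaining 1251 kWh × €0.229 = €286.48
Energy charge = €382.38; + service €8.92 = €391.30

€391.30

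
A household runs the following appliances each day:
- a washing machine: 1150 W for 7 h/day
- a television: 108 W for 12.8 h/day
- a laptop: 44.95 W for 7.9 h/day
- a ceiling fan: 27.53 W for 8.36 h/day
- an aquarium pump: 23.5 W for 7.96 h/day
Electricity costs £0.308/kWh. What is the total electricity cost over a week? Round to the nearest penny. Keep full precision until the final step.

£22.00

washing machine: 1150 W × 7 h × 7 d = 56,350 Wh = 56.35 kWh
television: 108 W × 12.8 h × 7 d = 9,677 Wh = 9.677 kWh
laptop: 44.95 W × 7.9 h × 7 d = 2,486 Wh = 2.486 kWh
ceiling fan: 27.53 W × 8.36 h × 7 d = 1,611 Wh = 1.611 kWh
aquarium pump: 23.5 W × 7.96 h × 7 d = 1,309 Wh = 1.309 kWh
Total energy = 56.35 + 9.677 + 2.486 + 1.611 + 1.309 = 71.43 kWh
Cost = 71.43 kWh × £0.308 = £22.00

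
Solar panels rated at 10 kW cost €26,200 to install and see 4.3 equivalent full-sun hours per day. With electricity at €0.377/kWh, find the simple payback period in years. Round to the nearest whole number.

4 years

Daily generation = 10 kW × 4.3 h = 43 kWh
Annual generation = 43 × 365 = 15695 kWh
Annual savings = 15695 × €0.377 = €5,917.02
Payback = €26,200 / €5,917.02 = 4.43 years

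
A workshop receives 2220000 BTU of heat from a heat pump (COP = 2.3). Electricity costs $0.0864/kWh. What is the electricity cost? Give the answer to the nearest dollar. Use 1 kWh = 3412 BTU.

$24

Heat delivered = 2,220,000 BTU / 3412 = 650.6 kWh
Electrical input = 650.6 kWh / 2.3 = 282.9 kWh
Cost = 282.9 × $0.0864/kWh = $24.44 ≈ $24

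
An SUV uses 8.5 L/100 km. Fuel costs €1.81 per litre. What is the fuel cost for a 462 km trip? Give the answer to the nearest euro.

Fuel = 8.5 L/100 km × 462 km / 100 = 39.27 L
Cost = 39.27 L × €1.81/L = €71.08 ≈ €71

€71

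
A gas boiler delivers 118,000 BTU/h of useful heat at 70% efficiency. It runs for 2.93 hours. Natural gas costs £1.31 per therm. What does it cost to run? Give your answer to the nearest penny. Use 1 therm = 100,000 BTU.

£6.47

Heat delivered = 118,000 BTU/h × 2.93 h = 345,740 BTU
Gas input = 345,740 / 0.70 = 493,914 BTU
= 493,914 / 100,000 = 4.939 therm
Cost = 4.939 × £1.31/therm = £6.47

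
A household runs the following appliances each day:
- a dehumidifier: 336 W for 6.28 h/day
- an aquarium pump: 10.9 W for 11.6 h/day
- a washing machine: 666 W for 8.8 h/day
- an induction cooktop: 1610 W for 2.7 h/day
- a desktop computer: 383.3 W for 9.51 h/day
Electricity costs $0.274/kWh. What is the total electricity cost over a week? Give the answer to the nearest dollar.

dehumidifier: 336 W × 6.28 h × 7 d = 14,771 Wh = 14.77 kWh
aquarium pump: 10.9 W × 11.6 h × 7 d = 885 Wh = 0.8851 kWh
washing machine: 666 W × 8.8 h × 7 d = 41,026 Wh = 41.03 kWh
induction cooktop: 1610 W × 2.7 h × 7 d = 30,429 Wh = 30.43 kWh
desktop computer: 383.3 W × 9.51 h × 7 d = 25,516 Wh = 25.52 kWh
Total energy = 14.77 + 0.8851 + 41.03 + 30.43 + 25.52 = 112.6 kWh
Cost = 112.6 kWh × $0.274 = $30.86 ≈ $31

$31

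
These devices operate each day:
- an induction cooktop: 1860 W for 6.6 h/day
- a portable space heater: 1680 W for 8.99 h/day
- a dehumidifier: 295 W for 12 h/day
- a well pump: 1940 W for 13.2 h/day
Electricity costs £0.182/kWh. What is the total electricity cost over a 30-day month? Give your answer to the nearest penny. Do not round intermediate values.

induction cooktop: 1860 W × 6.6 h × 30 d = 368,280 Wh = 368.3 kWh
portable space heater: 1680 W × 8.99 h × 30 d = 453,096 Wh = 453.1 kWh
dehumidifier: 295 W × 12 h × 30 d = 106,200 Wh = 106.2 kWh
well pump: 1940 W × 13.2 h × 30 d = 768,240 Wh = 768.2 kWh
Total energy = 368.3 + 453.1 + 106.2 + 768.2 = 1,696 kWh
Cost = 1,696 kWh × £0.182 = £308.64

£308.64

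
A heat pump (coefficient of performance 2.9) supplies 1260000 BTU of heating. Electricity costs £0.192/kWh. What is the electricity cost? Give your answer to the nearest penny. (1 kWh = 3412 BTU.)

Heat delivered = 1,260,000 BTU / 3412 = 369.3 kWh
Electrical input = 369.3 kWh / 2.9 = 127.3 kWh
Cost = 127.3 × £0.192/kWh = £24.45

£24.45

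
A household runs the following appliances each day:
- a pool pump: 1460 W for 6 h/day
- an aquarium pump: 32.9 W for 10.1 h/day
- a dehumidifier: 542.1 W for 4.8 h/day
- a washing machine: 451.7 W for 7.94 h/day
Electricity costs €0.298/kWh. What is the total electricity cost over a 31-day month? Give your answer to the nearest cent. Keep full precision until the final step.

€141.16

pool pump: 1460 W × 6 h × 31 d = 271,560 Wh = 271.6 kWh
aquarium pump: 32.9 W × 10.1 h × 31 d = 10,301 Wh = 10.3 kWh
dehumidifier: 542.1 W × 4.8 h × 31 d = 80,664 Wh = 80.66 kWh
washing machine: 451.7 W × 7.94 h × 31 d = 111,181 Wh = 111.2 kWh
Total energy = 271.6 + 10.3 + 80.66 + 111.2 = 473.7 kWh
Cost = 473.7 kWh × €0.298 = €141.16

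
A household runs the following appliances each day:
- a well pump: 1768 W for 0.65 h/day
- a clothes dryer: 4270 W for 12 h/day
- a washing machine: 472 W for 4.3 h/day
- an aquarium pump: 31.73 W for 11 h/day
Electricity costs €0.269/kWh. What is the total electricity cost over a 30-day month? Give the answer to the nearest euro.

well pump: 1768 W × 0.65 h × 30 d = 34,476 Wh = 34.48 kWh
clothes dryer: 4270 W × 12 h × 30 d = 1,537,200 Wh = 1,537 kWh
washing machine: 472 W × 4.3 h × 30 d = 60,888 Wh = 60.89 kWh
aquarium pump: 31.73 W × 11 h × 30 d = 10,471 Wh = 10.47 kWh
Total energy = 34.48 + 1,537 + 60.89 + 10.47 = 1,643 kWh
Cost = 1,643 kWh × €0.269 = €441.98 ≈ €442

€442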